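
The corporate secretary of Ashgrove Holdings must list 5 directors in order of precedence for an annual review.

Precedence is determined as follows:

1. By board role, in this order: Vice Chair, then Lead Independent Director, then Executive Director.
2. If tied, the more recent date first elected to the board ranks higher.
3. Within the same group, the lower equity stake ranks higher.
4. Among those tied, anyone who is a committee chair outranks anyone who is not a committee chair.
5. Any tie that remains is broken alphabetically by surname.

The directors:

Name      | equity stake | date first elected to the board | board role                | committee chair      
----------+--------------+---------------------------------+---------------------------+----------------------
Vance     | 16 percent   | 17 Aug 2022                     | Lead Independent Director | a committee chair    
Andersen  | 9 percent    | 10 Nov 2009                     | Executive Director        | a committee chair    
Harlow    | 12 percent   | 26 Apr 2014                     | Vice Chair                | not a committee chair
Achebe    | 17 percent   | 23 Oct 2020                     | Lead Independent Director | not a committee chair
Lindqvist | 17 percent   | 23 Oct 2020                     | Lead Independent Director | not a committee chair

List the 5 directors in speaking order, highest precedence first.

Harlow, Vance, Achebe, Lindqvist, Andersen

By board role: Harlow (Vice Chair); then Vance, Achebe and Lindqvist (Lead Independent Director); then Andersen (Executive Director).
Among Vance, Achebe and Lindqvist, by date first elected to the board (later first): Vance (17 Aug 2022) before Achebe and Lindqvist (23 Oct 2020).
Achebe and Lindqvist both have equity stake 17 percent, so the next rule applies.
Achebe and Lindqvist are each not a committee chair, so the next rule applies.
Among Achebe and Lindqvist, alphabetically by surname: Achebe before Lindqvist.
Full order: Harlow, Vance, Achebe, Lindqvist, Andersen.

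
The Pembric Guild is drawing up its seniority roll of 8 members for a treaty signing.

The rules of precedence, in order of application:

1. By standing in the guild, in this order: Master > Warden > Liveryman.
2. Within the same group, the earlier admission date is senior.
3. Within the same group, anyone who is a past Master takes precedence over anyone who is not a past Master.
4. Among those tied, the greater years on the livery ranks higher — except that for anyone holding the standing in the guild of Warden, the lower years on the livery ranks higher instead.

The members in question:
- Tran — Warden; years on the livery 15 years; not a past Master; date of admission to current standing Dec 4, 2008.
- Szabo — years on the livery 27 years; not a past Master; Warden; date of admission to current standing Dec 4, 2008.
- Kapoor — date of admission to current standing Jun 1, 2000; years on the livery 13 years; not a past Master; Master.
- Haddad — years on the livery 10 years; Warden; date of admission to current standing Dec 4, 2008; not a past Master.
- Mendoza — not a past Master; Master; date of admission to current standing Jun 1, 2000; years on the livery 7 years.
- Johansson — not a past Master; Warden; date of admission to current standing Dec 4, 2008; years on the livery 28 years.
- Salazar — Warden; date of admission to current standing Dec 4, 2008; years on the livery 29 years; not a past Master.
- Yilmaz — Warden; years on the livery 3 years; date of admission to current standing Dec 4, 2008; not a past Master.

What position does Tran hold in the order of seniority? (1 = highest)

5

By standing in the guild: Kapoor and Mendoza (Master); then Yilmaz, Haddad, Tran, Szabo, Johansson and Salazar (Warden).
Kapoor and Mendoza both have date of admission to current standing Jun 1, 2000, so the next rule applies.
Kapoor and Mendoza are each not a past Master, so the next rule applies.
Among Kapoor and Mendoza, by years on the livery (higher first): Kapoor (13 years) before Mendoza (7 years).
Yilmaz, Haddad, Tran, Szabo, Johansson and Salazar all have date of admission to current standing Dec 4, 2008, so the next rule applies.
Yilmaz, Haddad, Tran, Szabo, Johansson and Salazar are each not a past Master, so the next rule applies.
Among Yilmaz, Haddad, Tran, Szabo, Johansson and Salazar, by years on the livery (lower first) (reversed rule for this group): Yilmaz (3 years) before Haddad (10 years) before Tran (15 years) before Szabo (27 years) before Johansson (28 years) before Salazar (29 years).
Order: Kapoor, Mendoza, Yilmaz, Haddad, Tran, Szabo, Johansson, Salazar. So position 5.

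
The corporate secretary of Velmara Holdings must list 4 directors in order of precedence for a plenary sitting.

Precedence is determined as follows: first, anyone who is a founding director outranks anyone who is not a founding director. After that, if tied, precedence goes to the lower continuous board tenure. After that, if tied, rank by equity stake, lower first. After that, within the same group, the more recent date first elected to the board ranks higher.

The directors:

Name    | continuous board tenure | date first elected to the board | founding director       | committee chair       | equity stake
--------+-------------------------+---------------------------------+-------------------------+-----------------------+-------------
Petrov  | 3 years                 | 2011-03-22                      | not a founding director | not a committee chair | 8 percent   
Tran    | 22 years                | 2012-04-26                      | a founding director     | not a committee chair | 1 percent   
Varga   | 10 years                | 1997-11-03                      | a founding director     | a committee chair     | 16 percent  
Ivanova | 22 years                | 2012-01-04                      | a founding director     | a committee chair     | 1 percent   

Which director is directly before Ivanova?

By the first rule: Varga, Tran and Ivanova (each a founding director); then Petrov (not a founding director).
Among Varga, Tran and Ivanova, by continuous board tenure (lower first): Varga (10 years) before Tran and Ivanova (22 years).
Tran and Ivanova both have equity stake 1 percent, so the next rule applies.
Among Tran and Ivanova, by date first elected to the board (later first): Tran (2012-04-26) before Ivanova (2012-01-04).
Order: Varga, Tran, Ivanova, Petrov.

Tran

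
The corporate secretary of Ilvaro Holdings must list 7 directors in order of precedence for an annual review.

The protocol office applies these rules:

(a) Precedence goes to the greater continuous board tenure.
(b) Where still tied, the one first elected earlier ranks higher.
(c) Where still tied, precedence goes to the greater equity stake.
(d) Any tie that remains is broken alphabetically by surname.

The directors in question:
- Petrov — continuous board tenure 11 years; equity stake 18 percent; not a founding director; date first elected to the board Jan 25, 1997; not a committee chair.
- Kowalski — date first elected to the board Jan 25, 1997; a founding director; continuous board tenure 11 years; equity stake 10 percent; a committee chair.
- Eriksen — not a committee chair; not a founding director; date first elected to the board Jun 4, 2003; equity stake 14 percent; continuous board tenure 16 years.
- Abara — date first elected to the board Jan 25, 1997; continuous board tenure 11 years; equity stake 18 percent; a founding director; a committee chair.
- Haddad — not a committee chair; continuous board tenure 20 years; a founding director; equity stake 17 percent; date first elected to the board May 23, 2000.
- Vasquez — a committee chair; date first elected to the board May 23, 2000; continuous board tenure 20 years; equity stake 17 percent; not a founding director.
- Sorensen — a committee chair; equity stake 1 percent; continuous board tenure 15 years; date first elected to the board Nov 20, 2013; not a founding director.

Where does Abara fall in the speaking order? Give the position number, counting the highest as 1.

By continuous board tenure (higher first): Haddad and Vasquez (both 20 years); then Eriksen (16 years); then Sorensen (15 years); then Abara, Petrov and Kowalski (each 11 years).
Haddad and Vasquez both have date first elected to the board May 23, 2000, so the next rule applies.
Haddad and Vasquez both have equity stake 17 percent, so the next rule applies.
Among Haddad and Vasquez, alphabetically by surname: Haddad before Vasquez.
Abara, Petrov and Kowalski all have date first elected to the board Jan 25, 1997, so the next rule applies.
Among Abara, Petrov and Kowalski, by equity stake (higher first): Abara and Petrov (18 percent) before Kowalski (10 percent).
Among Abara and Petrov, alphabetically by surname: Abara before Petrov.
Order: Haddad, Vasquez, Eriksen, Sorensen, Abara, Petrov, Kowalski. So position 5.

5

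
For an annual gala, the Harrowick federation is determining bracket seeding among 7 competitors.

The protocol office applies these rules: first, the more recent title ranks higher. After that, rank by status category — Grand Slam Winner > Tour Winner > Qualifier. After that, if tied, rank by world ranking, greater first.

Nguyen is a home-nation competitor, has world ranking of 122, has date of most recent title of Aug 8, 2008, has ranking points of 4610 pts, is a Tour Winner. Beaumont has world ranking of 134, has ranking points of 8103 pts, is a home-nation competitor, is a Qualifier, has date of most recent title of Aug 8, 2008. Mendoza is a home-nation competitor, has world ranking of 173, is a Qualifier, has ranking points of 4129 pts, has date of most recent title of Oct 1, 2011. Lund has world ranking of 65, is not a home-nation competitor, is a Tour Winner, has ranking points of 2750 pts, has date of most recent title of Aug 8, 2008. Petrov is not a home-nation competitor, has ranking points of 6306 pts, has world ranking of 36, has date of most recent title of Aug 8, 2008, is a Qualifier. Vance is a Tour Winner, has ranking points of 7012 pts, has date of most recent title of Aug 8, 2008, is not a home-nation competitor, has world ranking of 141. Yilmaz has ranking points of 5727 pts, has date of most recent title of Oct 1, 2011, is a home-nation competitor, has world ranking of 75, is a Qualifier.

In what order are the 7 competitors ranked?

By date of most recent title (later first): Mendoza and Yilmaz (both Oct 1, 2011); then Vance, Nguyen, Lund, Beaumont and Petrov (each Aug 8, 2008).
Mendoza and Yilmaz are each Qualifier, so the next rule applies.
Among Mendoza and Yilmaz, by world ranking (higher first): Mendoza (173) before Yilmaz (75).
Among Vance, Nguyen, Lund, Beaumont and Petrov, by status category: Vance, Nguyen and Lund (Tour Winner) before Beaumont and Petrov (Qualifier).
Among Vance, Nguyen and Lund, by world ranking (higher first): Vance (141) before Nguyen (122) before Lund (65).
Among Beaumont and Petrov, by world ranking (higher first): Beaumont (134) before Petrov (36).
Full order: Mendoza, Yilmaz, Vance, Nguyen, Lund, Beaumont, Petrov.

Mendoza, Yilmaz, Vance, Nguyen, Lund, Beaumont, Petrov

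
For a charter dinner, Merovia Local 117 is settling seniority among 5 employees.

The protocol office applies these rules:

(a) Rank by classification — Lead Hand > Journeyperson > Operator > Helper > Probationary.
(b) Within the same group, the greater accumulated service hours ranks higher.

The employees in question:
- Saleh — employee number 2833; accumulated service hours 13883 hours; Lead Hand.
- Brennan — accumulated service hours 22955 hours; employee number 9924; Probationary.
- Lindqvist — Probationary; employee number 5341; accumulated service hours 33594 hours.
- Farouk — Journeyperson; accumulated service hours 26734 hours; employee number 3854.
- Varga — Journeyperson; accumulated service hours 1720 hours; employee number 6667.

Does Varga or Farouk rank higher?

Farouk

By classification: Saleh (Lead Hand); then Farouk and Varga (Journeyperson); then Lindqvist and Brennan (Probationary).
Among Farouk and Varga, by accumulated service hours (higher first): Farouk (26734 hours) before Varga (1720 hours).
Among Lindqvist and Brennan, by accumulated service hours (higher first): Lindqvist (33594 hours) before Brennan (22955 hours).
So Farouk takes precedence.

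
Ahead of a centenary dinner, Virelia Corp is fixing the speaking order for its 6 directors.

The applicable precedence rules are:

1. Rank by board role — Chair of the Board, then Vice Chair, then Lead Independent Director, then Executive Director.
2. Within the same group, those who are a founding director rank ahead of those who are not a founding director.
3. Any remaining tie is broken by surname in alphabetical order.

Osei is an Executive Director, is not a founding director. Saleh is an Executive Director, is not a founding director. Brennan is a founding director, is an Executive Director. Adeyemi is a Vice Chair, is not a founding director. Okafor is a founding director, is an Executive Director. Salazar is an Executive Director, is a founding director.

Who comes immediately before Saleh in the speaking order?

By board role: Adeyemi (Vice Chair); then Brennan, Okafor, Salazar, Osei and Saleh (Executive Director).
Among Brennan, Okafor, Salazar, Osei and Saleh, a founding director before not a founding director: Brennan, Okafor and Salazar (a founding director) before Osei and Saleh (not a founding director).
Among Brennan, Okafor and Salazar, alphabetically by surname: Brennan before Okafor before Salazar.
Among Osei and Saleh, alphabetically by surname: Osei before Saleh.
Order: Adeyemi, Brennan, Okafor, Salazar, Osei, Saleh.

Osei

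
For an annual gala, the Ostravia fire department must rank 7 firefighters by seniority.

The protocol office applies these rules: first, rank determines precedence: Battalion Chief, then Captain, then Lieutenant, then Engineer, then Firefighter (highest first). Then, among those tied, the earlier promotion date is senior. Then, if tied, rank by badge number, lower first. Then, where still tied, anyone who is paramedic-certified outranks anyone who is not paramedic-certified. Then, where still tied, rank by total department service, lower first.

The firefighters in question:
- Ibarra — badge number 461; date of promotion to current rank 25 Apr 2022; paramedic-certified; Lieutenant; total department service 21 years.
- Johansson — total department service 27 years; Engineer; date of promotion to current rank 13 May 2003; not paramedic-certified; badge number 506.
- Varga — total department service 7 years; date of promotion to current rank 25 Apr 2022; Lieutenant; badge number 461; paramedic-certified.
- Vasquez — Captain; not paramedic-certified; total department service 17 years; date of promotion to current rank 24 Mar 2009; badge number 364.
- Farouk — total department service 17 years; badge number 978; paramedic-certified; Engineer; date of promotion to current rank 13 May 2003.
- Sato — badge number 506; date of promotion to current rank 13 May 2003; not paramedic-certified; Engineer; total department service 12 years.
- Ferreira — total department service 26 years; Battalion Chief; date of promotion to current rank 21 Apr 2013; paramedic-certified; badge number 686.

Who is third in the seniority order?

By rank: Ferreira (Battalion Chief); then Vasquez (Captain); then Varga and Ibarra (Lieutenant); then Sato, Johansson and Farouk (Engineer).
Varga and Ibarra both have date of promotion to current rank 25 Apr 2022, so the next rule applies.
Varga and Ibarra both have badge number 461, so the next rule applies.
Varga and Ibarra are each paramedic-certified, so the next rule applies.
Among Varga and Ibarra, by total department service (lower first): Varga (7 years) before Ibarra (21 years).
Sato, Johansson and Farouk all have date of promotion to current rank 13 May 2003, so the next rule applies.
Among Sato, Johansson and Farouk, by badge number (lower first): Sato and Johansson (506) before Farouk (978).
Sato and Johansson are each not paramedic-certified, so the next rule applies.
Among Sato and Johansson, by total department service (lower first): Sato (12 years) before Johansson (27 years).
Order: Ferreira, Vasquez, Varga, Ibarra, Sato, Johansson, Farouk.

Varga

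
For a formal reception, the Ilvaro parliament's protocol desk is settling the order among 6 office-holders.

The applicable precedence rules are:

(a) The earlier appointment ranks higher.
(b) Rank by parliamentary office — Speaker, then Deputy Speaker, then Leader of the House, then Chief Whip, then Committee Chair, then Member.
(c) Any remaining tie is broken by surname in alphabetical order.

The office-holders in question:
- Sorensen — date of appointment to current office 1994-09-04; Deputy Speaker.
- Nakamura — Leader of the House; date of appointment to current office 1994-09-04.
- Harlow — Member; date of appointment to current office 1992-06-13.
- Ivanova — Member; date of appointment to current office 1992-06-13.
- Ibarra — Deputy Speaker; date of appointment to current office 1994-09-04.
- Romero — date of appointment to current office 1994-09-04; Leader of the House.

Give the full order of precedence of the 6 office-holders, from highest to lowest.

By date of appointment to current office (earlier first): Harlow and Ivanova (both 1992-06-13); then Ibarra, Sorensen, Nakamura and Romero (each 1994-09-04).
Harlow and Ivanova are each Member, so the next rule applies.
Among Harlow and Ivanova, alphabetically by surname: Harlow before Ivanova.
Among Ibarra, Sorensen, Nakamura and Romero, by parliamentary office: Ibarra and Sorensen (Deputy Speaker) before Nakamura and Romero (Leader of the House).
Among Ibarra and Sorensen, alphabetically by surname: Ibarra before Sorensen.
Among Nakamura and Romero, alphabetically by surname: Nakamura before Romero.
Full order: Harlow, Ivanova, Ibarra, Sorensen, Nakamura, Romero.

Harlow, Ivanova, Ibarra, Sorensen, Nakamura, Romero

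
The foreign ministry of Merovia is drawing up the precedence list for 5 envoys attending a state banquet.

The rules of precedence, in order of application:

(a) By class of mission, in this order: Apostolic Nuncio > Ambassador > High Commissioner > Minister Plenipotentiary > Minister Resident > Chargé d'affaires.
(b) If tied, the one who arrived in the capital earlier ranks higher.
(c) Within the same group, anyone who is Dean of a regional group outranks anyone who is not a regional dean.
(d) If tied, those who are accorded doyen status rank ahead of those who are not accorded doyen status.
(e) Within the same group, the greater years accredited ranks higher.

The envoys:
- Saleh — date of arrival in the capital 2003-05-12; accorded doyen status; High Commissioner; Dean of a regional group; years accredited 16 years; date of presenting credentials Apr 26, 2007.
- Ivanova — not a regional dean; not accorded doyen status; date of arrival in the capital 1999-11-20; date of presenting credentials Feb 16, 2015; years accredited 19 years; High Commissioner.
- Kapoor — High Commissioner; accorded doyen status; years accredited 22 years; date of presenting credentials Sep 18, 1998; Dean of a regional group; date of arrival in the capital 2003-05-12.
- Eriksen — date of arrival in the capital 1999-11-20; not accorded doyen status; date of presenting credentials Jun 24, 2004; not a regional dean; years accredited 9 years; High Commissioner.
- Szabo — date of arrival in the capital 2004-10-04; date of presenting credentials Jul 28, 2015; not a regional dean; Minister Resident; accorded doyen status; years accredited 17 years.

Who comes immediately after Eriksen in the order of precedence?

Kapoor

By class of mission: Ivanova, Eriksen, Kapoor and Saleh (High Commissioner); then Szabo (Minister Resident).
Among Ivanova, Eriksen, Kapoor and Saleh, by date of arrival in the capital (earlier first): Ivanova and Eriksen (1999-11-20) before Kapoor and Saleh (2003-05-12).
Ivanova and Eriksen are each not a regional dean, so the next rule applies.
Ivanova and Eriksen are each not accorded doyen status, so the next rule applies.
Among Ivanova and Eriksen, by years accredited (higher first): Ivanova (19 years) before Eriksen (9 years).
Kapoor and Saleh are each Dean of a regional group, so the next rule applies.
Kapoor and Saleh are each accorded doyen status, so the next rule applies.
Among Kapoor and Saleh, by years accredited (higher first): Kapoor (22 years) before Saleh (16 years).
Order: Ivanova, Eriksen, Kapoor, Saleh, Szabo.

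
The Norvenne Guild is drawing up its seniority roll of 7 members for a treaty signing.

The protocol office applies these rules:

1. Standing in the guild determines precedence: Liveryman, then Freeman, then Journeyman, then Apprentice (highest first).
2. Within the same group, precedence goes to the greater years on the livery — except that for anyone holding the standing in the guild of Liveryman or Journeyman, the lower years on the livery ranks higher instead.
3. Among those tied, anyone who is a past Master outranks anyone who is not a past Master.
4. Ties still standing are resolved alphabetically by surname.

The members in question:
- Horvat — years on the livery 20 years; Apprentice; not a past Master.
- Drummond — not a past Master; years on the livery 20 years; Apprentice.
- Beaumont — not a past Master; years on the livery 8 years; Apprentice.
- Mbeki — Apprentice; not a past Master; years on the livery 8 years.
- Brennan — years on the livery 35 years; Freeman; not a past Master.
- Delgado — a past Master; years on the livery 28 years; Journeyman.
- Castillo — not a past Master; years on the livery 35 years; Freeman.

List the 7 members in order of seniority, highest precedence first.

By standing in the guild: Brennan and Castillo (Freeman); then Delgado (Journeyman); then Drummond, Horvat, Beaumont and Mbeki (Apprentice).
Brennan and Castillo both have years on the livery 35 years, so the next rule applies.
Brennan and Castillo are each not a past Master, so the next rule applies.
Among Brennan and Castillo, alphabetically by surname: Brennan before Castillo.
Among Drummond, Horvat, Beaumont and Mbeki, by years on the livery (higher first): Drummond and Horvat (20 years) before Beaumont and Mbeki (8 years).
Drummond and Horvat are each not a past Master, so the next rule applies.
Among Drummond and Horvat, alphabetically by surname: Drummond before Horvat.
Beaumont and Mbeki are each not a past Master, so the next rule applies.
Among Beaumont and Mbeki, alphabetically by surname: Beaumont before Mbeki.
Full order: Brennan, Castillo, Delgado, Drummond, Horvat, Beaumont, Mbeki.

Brennan, Castillo, Delgado, Drummond, Horvat, Beaumont, Mbeki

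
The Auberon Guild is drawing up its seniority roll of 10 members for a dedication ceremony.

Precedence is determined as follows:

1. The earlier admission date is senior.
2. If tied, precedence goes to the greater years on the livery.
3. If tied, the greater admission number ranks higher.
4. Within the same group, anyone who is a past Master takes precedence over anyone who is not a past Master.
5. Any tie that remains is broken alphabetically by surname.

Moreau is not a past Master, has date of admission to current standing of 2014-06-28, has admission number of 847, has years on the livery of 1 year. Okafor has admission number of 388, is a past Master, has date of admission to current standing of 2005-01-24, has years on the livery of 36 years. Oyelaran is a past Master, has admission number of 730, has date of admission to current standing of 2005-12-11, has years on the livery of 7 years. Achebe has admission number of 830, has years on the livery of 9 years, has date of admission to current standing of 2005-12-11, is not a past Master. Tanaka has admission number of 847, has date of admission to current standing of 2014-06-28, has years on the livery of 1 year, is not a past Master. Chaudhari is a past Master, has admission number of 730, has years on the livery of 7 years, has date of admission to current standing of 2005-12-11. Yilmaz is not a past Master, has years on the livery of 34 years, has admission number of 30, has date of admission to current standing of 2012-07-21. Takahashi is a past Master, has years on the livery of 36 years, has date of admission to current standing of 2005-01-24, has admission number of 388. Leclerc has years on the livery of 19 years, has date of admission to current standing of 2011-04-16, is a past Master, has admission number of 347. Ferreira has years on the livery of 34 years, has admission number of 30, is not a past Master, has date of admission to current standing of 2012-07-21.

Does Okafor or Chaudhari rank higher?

By date of admission to current standing (earlier first): Okafor and Takahashi (both 2005-01-24); then Achebe, Chaudhari and Oyelaran (each 2005-12-11); then Leclerc (2011-04-16); then Ferreira and Yilmaz (both 2012-07-21); then Moreau and Tanaka (both 2014-06-28).
Okafor and Takahashi both have years on the livery 36 years, so the next rule applies.
Okafor and Takahashi both have admission number 388, so the next rule applies.
Okafor and Takahashi are each a past Master, so the next rule applies.
Among Okafor and Takahashi, alphabetically by surname: Okafor before Takahashi.
Among Achebe, Chaudhari and Oyelaran, by years on the livery (higher first): Achebe (9 years) before Chaudhari and Oyelaran (7 years).
Chaudhari and Oyelaran both have admission number 730, so the next rule applies.
Chaudhari and Oyelaran are each a past Master, so the next rule applies.
Among Chaudhari and Oyelaran, alphabetically by surname: Chaudhari before Oyelaran.
Ferreira and Yilmaz both have years on the livery 34 years, so the next rule applies.
Ferreira and Yilmaz both have admission number 30, so the next rule applies.
Ferreira and Yilmaz are each not a past Master, so the next rule applies.
Among Ferreira and Yilmaz, alphabetically by surname: Ferreira before Yilmaz.
Moreau and Tanaka both have years on the livery 1 year, so the next rule applies.
Moreau and Tanaka both have admission number 847, so the next rule applies.
Moreau and Tanaka are each not a past Master, so the next rule applies.
Among Moreau and Tanaka, alphabetically by surname: Moreau before Tanaka.
So Okafor takes precedence.

Okafor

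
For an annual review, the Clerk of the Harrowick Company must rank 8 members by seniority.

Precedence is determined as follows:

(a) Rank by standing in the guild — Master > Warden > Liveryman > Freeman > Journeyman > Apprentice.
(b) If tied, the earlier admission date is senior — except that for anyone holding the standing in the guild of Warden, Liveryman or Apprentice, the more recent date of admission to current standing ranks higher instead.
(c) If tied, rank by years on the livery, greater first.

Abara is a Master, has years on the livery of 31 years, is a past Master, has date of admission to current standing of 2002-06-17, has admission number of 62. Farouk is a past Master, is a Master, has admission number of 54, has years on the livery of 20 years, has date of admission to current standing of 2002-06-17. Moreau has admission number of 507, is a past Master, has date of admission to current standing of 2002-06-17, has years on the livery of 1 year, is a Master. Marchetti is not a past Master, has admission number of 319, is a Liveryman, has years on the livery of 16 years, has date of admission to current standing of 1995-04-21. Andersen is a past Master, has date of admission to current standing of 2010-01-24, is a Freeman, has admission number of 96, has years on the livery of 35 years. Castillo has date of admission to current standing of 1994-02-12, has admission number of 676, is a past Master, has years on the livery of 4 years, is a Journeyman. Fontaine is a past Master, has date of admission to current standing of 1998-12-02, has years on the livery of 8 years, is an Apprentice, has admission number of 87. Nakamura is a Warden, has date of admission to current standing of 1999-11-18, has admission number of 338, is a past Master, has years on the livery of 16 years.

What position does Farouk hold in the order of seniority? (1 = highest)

2

By standing in the guild: Abara, Farouk and Moreau (Master); then Nakamura (Warden); then Marchetti (Liveryman); then Andersen (Freeman); then Castillo (Journeyman); then Fontaine (Apprentice).
Abara, Farouk and Moreau all have date of admission to current standing 2002-06-17, so the next rule applies.
Among Abara, Farouk and Moreau, by years on the livery (higher first): Abara (31 years) before Farouk (20 years) before Moreau (1 year).
Order: Abara, Farouk, Moreau, Nakamura, Marchetti, Andersen, Castillo, Fontaine. So position 2.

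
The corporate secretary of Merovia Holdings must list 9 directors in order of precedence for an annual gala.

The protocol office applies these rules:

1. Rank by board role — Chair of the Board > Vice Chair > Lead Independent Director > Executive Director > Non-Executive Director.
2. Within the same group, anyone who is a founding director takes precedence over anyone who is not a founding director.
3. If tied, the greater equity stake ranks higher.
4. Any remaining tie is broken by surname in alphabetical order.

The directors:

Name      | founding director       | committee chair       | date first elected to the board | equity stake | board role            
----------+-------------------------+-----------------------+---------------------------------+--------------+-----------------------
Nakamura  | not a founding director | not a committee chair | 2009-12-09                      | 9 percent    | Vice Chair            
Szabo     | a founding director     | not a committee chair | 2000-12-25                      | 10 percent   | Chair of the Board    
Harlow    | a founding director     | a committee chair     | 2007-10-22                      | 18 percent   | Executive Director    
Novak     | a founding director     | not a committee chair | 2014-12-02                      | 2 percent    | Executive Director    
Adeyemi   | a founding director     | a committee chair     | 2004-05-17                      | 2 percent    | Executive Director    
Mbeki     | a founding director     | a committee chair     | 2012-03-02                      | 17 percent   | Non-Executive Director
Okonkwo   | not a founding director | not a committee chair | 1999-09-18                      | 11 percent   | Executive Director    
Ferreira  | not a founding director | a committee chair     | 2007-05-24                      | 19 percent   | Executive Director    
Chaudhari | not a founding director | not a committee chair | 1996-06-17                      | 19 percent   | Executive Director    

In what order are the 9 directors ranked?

Szabo, Nakamura, Harlow, Adeyemi, Novak, Chaudhari, Ferreira, Okonkwo, Mbeki

By board role: Szabo (Chair of the Board); then Nakamura (Vice Chair); then Harlow, Adeyemi, Novak, Chaudhari, Ferreira and Okonkwo (Executive Director); then Mbeki (Non-Executive Director).
Among Harlow, Adeyemi, Novak, Chaudhari, Ferreira and Okonkwo, a founding director before not a founding director: Harlow, Adeyemi and Novak (a founding director) before Chaudhari, Ferreira and Okonkwo (not a founding director).
Among Harlow, Adeyemi and Novak, by equity stake (higher first): Harlow (18 percent) before Adeyemi and Novak (2 percent).
Among Adeyemi and Novak, alphabetically by surname: Adeyemi before Novak.
Among Chaudhari, Ferreira and Okonkwo, by equity stake (higher first): Chaudhari and Ferreira (19 percent) before Okonkwo (11 percent).
Among Chaudhari and Ferreira, alphabetically by surname: Chaudhari before Ferreira.
Full order: Szabo, Nakamura, Harlow, Adeyemi, Novak, Chaudhari, Ferreira, Okonkwo, Mbeki.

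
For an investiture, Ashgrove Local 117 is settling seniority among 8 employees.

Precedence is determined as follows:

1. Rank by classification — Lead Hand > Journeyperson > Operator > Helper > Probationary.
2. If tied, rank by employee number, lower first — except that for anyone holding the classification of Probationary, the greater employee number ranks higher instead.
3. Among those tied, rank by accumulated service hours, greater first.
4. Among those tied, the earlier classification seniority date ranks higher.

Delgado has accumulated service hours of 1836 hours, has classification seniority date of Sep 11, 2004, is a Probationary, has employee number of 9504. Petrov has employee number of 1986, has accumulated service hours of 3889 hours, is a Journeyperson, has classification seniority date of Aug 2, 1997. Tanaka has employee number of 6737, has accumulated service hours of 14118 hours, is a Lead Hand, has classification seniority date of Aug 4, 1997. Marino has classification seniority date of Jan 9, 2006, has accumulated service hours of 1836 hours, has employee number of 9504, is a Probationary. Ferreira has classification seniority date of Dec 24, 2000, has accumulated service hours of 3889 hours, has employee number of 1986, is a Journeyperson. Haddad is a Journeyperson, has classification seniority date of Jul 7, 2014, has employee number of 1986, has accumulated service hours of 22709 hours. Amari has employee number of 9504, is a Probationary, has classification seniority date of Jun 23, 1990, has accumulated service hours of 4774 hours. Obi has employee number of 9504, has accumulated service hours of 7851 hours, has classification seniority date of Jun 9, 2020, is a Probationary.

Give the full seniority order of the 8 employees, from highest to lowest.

By classification: Tanaka (Lead Hand); then Haddad, Petrov and Ferreira (Journeyperson); then Obi, Amari, Delgado and Marino (Probationary).
Haddad, Petrov and Ferreira all have employee number 1986, so the next rule applies.
Among Haddad, Petrov and Ferreira, by accumulated service hours (higher first): Haddad (22709 hours) before Petrov and Ferreira (3889 hours).
Among Petrov and Ferreira, by classification seniority date (earlier first): Petrov (Aug 2, 1997) before Ferreira (Dec 24, 2000).
Obi, Amari, Delgado and Marino all have employee number 9504, so the next rule applies.
Among Obi, Amari, Delgado and Marino, by accumulated service hours (higher first): Obi (7851 hours) before Amari (4774 hours) before Delgado and Marino (1836 hours).
Among Delgado and Marino, by classification seniority date (earlier first): Delgado (Sep 11, 2004) before Marino (Jan 9, 2006).
Full order: Tanaka, Haddad, Petrov, Ferreira, Obi, Amari, Delgado, Marino.

Tanaka, Haddad, Petrov, Ferreira, Obi, Amari, Delgado, Marino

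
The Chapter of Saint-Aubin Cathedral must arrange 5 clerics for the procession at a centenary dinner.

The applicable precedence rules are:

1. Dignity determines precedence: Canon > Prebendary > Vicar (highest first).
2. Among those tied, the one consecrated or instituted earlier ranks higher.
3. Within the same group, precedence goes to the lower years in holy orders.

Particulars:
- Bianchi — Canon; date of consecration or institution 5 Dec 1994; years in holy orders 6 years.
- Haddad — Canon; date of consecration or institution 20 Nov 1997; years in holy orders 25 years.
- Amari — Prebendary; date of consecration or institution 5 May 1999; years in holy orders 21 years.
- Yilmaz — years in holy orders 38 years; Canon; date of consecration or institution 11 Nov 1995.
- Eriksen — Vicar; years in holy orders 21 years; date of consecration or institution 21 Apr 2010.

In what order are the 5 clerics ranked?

By dignity: Bianchi, Yilmaz and Haddad (Canon); then Amari (Prebendary); then Eriksen (Vicar).
Among Bianchi, Yilmaz and Haddad, by date of consecration or institution (earlier first): Bianchi (5 Dec 1994) before Yilmaz (11 Nov 1995) before Haddad (20 Nov 1997).
Full order: Bianchi, Yilmaz, Haddad, Amari, Eriksen.

Bianchi, Yilmaz, Haddad, Amari, Eriksen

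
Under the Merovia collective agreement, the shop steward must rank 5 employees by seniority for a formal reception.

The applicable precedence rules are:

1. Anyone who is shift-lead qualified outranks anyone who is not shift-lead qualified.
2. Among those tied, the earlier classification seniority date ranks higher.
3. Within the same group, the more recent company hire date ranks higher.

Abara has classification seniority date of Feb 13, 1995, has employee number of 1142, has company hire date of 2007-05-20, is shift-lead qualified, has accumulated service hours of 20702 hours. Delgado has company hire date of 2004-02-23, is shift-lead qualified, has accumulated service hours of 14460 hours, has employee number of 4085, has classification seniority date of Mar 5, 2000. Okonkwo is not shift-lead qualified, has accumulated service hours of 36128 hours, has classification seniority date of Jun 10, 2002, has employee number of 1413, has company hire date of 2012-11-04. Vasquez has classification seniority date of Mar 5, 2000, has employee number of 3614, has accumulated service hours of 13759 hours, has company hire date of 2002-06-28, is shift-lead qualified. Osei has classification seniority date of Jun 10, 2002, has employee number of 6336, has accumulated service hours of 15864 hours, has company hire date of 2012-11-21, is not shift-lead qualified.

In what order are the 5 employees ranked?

Abara, Delgado, Vasquez, Osei, Okonkwo

By the first rule: Abara, Delgado and Vasquez (each shift-lead qualified); then Osei and Okonkwo (both not shift-lead qualified).
Among Abara, Delgado and Vasquez, by classification seniority date (earlier first): Abara (Feb 13, 1995) before Delgado and Vasquez (Mar 5, 2000).
Among Delgado and Vasquez, by company hire date (later first): Delgado (2004-02-23) before Vasquez (2002-06-28).
Osei and Okonkwo both have classification seniority date Jun 10, 2002, so the next rule applies.
Among Osei and Okonkwo, by company hire date (later first): Osei (2012-11-21) before Okonkwo (2012-11-04).
Full order: Abara, Delgado, Vasquez, Osei, Okonkwo.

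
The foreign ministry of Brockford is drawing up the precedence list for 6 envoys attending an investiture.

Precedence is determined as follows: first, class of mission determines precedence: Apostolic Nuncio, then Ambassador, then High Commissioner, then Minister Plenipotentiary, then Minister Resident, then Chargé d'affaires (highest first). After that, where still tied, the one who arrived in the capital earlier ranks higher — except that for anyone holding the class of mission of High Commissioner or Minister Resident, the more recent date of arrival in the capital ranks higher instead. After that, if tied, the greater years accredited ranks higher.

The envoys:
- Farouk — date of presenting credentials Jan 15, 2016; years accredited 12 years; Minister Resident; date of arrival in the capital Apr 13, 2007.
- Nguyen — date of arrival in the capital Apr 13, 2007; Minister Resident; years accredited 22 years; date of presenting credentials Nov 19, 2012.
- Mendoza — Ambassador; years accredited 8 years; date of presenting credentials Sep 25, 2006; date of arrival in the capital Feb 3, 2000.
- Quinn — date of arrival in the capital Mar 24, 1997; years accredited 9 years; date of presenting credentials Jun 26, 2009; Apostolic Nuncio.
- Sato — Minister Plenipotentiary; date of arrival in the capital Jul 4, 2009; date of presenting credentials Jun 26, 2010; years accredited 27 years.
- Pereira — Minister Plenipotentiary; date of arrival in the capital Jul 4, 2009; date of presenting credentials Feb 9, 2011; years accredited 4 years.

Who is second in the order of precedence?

Mendoza

By class of mission: Quinn (Apostolic Nuncio); then Mendoza (Ambassador); then Sato and Pereira (Minister Plenipotentiary); then Nguyen and Farouk (Minister Resident).
Sato and Pereira both have date of arrival in the capital Jul 4, 2009, so the next rule applies.
Among Sato and Pereira, by years accredited (higher first): Sato (27 years) before Pereira (4 years).
Nguyen and Farouk both have date of arrival in the capital Apr 13, 2007, so the next rule applies.
Among Nguyen and Farouk, by years accredited (higher first): Nguyen (22 years) before Farouk (12 years).
Order: Quinn, Mendoza, Sato, Pereira, Nguyen, Farouk.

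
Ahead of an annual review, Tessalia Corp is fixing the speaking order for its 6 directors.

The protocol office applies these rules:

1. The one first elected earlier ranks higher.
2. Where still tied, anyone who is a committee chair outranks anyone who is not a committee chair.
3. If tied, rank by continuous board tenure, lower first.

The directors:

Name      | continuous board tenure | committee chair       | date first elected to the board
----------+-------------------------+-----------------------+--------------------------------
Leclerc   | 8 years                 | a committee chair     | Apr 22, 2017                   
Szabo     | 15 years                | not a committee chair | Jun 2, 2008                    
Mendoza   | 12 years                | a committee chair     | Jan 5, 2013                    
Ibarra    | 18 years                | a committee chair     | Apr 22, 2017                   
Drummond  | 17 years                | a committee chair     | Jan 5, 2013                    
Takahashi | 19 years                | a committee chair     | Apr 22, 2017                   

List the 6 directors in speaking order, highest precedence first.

Szabo, Mendoza, Drummond, Leclerc, Ibarra, Takahashi

By date first elected to the board (earlier first): Szabo (Jun 2, 2008); then Mendoza and Drummond (both Jan 5, 2013); then Leclerc, Ibarra and Takahashi (each Apr 22, 2017).
Mendoza and Drummond are each a committee chair, so the next rule applies.
Among Mendoza and Drummond, by continuous board tenure (lower first): Mendoza (12 years) before Drummond (17 years).
Leclerc, Ibarra and Takahashi are each a committee chair, so the next rule applies.
Among Leclerc, Ibarra and Takahashi, by continuous board tenure (lower first): Leclerc (8 years) before Ibarra (18 years) before Takahashi (19 years).
Full order: Szabo, Mendoza, Drummond, Leclerc, Ibarra, Takahashi.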